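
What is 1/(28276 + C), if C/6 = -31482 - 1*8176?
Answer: -1/209672 ≈ -4.7694e-6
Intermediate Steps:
C = -237948 (C = 6*(-31482 - 1*8176) = 6*(-31482 - 8176) = 6*(-39658) = -237948)
1/(28276 + C) = 1/(28276 - 237948) = 1/(-209672) = -1/209672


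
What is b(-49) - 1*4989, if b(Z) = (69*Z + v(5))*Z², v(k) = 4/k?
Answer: -40604246/5 ≈ -8.1208e+6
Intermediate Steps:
b(Z) = Z²*(⅘ + 69*Z) (b(Z) = (69*Z + 4/5)*Z² = (69*Z + 4*(⅕))*Z² = (69*Z + ⅘)*Z² = (⅘ + 69*Z)*Z² = Z²*(⅘ + 69*Z))
b(-49) - 1*4989 = (⅕)*(-49)²*(4 + 345*(-49)) - 1*4989 = (⅕)*2401*(4 - 16905) - 4989 = (⅕)*2401*(-16901) - 4989 = -40579301/5 - 4989 = -40604246/5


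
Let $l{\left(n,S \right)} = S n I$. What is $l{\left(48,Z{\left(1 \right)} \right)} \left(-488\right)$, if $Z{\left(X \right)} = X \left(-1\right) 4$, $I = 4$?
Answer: $374784$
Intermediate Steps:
$Z{\left(X \right)} = - 4 X$ ($Z{\left(X \right)} = - X 4 = - 4 X$)
$l{\left(n,S \right)} = 4 S n$ ($l{\left(n,S \right)} = S n 4 = 4 S n$)
$l{\left(48,Z{\left(1 \right)} \right)} \left(-488\right) = 4 \left(\left(-4\right) 1\right) 48 \left(-488\right) = 4 \left(-4\right) 48 \left(-488\right) = \left(-768\right) \left(-488\right) = 374784$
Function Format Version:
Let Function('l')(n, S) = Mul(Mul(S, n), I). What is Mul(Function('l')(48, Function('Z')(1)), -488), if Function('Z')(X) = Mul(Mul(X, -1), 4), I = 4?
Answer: 374784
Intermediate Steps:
Function('Z')(X) = Mul(-4, X) (Function('Z')(X) = Mul(Mul(-1, X), 4) = Mul(-4, X))
Function('l')(n, S) = Mul(4, S, n) (Function('l')(n, S) = Mul(Mul(S, n), 4) = Mul(4, S, n))
Mul(Function('l')(48, Function('Z')(1)), -488) = Mul(Mul(4, Mul(-4, 1), 48), -488) = Mul(Mul(4, -4, 48), -488) = Mul(-768, -488) = 374784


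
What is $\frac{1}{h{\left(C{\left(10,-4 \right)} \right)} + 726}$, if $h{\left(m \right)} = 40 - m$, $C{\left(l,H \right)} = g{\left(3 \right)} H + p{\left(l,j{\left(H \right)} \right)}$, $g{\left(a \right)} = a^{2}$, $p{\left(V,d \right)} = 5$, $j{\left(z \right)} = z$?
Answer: $\frac{1}{797} \approx 0.0012547$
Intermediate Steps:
$C{\left(l,H \right)} = 5 + 9 H$ ($C{\left(l,H \right)} = 3^{2} H + 5 = 9 H + 5 = 5 + 9 H$)
$\frac{1}{h{\left(C{\left(10,-4 \right)} \right)} + 726} = \frac{1}{\left(40 - \left(5 + 9 \left(-4\right)\right)\right) + 726} = \frac{1}{\left(40 - \left(5 - 36\right)\right) + 726} = \frac{1}{\left(40 - -31\right) + 726} = \frac{1}{\left(40 + 31\right) + 726} = \frac{1}{71 + 726} = \frac{1}{797}$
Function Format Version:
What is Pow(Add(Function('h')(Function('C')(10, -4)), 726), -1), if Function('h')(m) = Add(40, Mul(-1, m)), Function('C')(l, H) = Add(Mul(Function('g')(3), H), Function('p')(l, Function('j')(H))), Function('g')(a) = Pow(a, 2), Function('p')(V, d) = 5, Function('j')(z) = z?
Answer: Rational(1, 797) ≈ 0.0012547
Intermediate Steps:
Function('C')(l, H) = Add(5, Mul(9, H)) (Function('C')(l, H) = Add(Mul(Pow(3, 2), H), 5) = Add(Mul(9, H), 5) = Add(5, Mul(9, H)))
Pow(Add(Function('h')(Function('C')(10, -4)), 726), -1) = Pow(Add(Add(40, Mul(-1, Add(5, Mul(9, -4)))), 726), -1) = Pow(Add(Add(40, Mul(-1, Add(5, -36))), 726), -1) = Pow(Add(Add(40, Mul(-1, -31)), 726), -1) = Pow(Add(Add(40, 31), 726), -1) = Pow(Add(71, 726), -1) = Pow(797, -1) = Rational(1, 797)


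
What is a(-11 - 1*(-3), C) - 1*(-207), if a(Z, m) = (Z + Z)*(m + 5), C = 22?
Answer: -225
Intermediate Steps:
a(Z, m) = 2*Z*(5 + m) (a(Z, m) = (2*Z)*(5 + m) = 2*Z*(5 + m))
a(-11 - 1*(-3), C) - 1*(-207) = 2*(-11 - 1*(-3))*(5 + 22) - 1*(-207) = 2*(-11 + 3)*27 + 207 = 2*(-8)*27 + 207 = -432 + 207 = -225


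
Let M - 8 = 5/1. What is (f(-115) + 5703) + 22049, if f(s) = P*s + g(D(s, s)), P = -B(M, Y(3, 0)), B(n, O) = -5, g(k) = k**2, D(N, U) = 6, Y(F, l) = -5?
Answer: 27213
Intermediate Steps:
M = 13 (M = 8 + 5/1 = 8 + 5*1 = 8 + 5 = 13)
P = 5 (P = -1*(-5) = 5)
f(s) = 36 + 5*s (f(s) = 5*s + 6**2 = 5*s + 36 = 36 + 5*s)
(f(-115) + 5703) + 22049 = ((36 + 5*(-115)) + 5703) + 22049 = ((36 - 575) + 5703) + 22049 = (-539 + 5703) + 22049 = 5164 + 22049 = 27213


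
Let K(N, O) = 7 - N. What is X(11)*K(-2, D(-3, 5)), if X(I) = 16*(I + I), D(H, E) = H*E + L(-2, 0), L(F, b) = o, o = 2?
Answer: 3168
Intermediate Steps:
L(F, b) = 2
D(H, E) = 2 + E*H (D(H, E) = H*E + 2 = E*H + 2 = 2 + E*H)
X(I) = 32*I (X(I) = 16*(2*I) = 32*I)
X(11)*K(-2, D(-3, 5)) = (32*11)*(7 - 1*(-2)) = 352*(7 + 2) = 352*9 = 3168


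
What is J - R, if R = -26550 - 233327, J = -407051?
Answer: -147174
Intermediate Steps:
R = -259877
J - R = -407051 - 1*(-259877) = -407051 + 259877 = -147174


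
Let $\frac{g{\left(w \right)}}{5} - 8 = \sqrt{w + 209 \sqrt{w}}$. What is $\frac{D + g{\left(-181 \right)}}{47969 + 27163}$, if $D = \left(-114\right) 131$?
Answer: $- \frac{7447}{37566} + \frac{5 \sqrt{-181 + 209 i \sqrt{181}}}{75132} \approx -0.19582 + 0.0025769 i$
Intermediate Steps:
$D = -14934$
$g{\left(w \right)} = 40 + 5 \sqrt{w + 209 \sqrt{w}}$
$\frac{D + g{\left(-181 \right)}}{47969 + 27163} = \frac{-14934 + \left(40 + 5 \sqrt{-181 + 209 \sqrt{-181}}\right)}{47969 + 27163} = \frac{-14934 + \left(40 + 5 \sqrt{-181 + 209 i \sqrt{181}}\right)}{75132} = \left(-14934 + \left(40 + 5 \sqrt{-181 + 209 i \sqrt{181}}\right)\right) \frac{1}{75132} = \left(-14894 + 5 \sqrt{-181 + 209 i \sqrt{181}}\right) \frac{1}{75132} = - \frac{7447}{37566} + \frac{5 \sqrt{-181 + 209 i \sqrt{181}}}{75132}$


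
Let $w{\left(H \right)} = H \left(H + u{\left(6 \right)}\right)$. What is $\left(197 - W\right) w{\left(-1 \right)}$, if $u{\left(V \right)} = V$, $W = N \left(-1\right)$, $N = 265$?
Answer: $-2310$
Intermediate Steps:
$W = -265$ ($W = 265 \left(-1\right) = -265$)
$w{\left(H \right)} = H \left(6 + H\right)$ ($w{\left(H \right)} = H \left(H + 6\right) = H \left(6 + H\right)$)
$\left(197 - W\right) w{\left(-1 \right)} = \left(197 - -265\right) \left(- (6 - 1)\right) = \left(197 + 265\right) \left(\left(-1\right) 5\right) = 462 \left(-5\right) = -2310$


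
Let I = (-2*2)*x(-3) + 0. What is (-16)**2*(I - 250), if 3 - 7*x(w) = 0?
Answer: -451072/7 ≈ -64439.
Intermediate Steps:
x(w) = 3/7 (x(w) = 3/7 - 1/7*0 = 3/7 + 0 = 3/7)
I = -12/7 (I = -2*2*(3/7) + 0 = -4*3/7 + 0 = -12/7 + 0 = -12/7 ≈ -1.7143)
(-16)**2*(I - 250) = (-16)**2*(-12/7 - 250) = 256*(-1762/7) = -451072/7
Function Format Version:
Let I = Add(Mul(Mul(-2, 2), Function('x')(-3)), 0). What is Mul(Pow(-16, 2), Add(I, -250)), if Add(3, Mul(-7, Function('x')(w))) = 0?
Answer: Rational(-451072, 7) ≈ -64439.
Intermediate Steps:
Function('x')(w) = Rational(3, 7) (Function('x')(w) = Add(Rational(3, 7), Mul(Rational(-1, 7), 0)) = Add(Rational(3, 7), 0) = Rational(3, 7))
I = Rational(-12, 7) (I = Add(Mul(Mul(-2, 2), Rational(3, 7)), 0) = Add(Mul(-4, Rational(3, 7)), 0) = Add(Rational(-12, 7), 0) = Rational(-12, 7) ≈ -1.7143)
Mul(Pow(-16, 2), Add(I, -250)) = Mul(Pow(-16, 2), Add(Rational(-12, 7), -250)) = Mul(256, Rational(-1762, 7)) = Rational(-451072, 7)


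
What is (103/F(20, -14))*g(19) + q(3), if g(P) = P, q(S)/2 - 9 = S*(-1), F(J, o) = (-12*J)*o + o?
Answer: 42109/3346 ≈ 12.585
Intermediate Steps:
F(J, o) = o - 12*J*o (F(J, o) = -12*J*o + o = o - 12*J*o)
q(S) = 18 - 2*S (q(S) = 18 + 2*(S*(-1)) = 18 + 2*(-S) = 18 - 2*S)
(103/F(20, -14))*g(19) + q(3) = (103/((-14*(1 - 12*20))))*19 + (18 - 2*3) = (103/((-14*(1 - 240))))*19 + (18 - 6) = (103/((-14*(-239))))*19 + 12 = (103/3346)*19 + 12 = 1957/3346 + 12 = 42109/3346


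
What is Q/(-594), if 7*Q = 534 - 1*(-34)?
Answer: -284/2079 ≈ -0.13660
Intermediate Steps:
Q = 568/7 (Q = (534 - 1*(-34))/7 = (534 + 34)/7 = (⅐)*568 = 568/7 ≈ 81.143)
Q/(-594) = (568/7)/(-594) = -1/594*568/7 = -284/2079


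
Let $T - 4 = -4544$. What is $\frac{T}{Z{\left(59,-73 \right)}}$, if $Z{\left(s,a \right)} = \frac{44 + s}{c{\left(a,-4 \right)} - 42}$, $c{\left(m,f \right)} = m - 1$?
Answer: $\frac{526640}{103} \approx 5113.0$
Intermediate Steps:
$T = -4540$ ($T = 4 - 4544 = -4540$)
$c{\left(m,f \right)} = -1 + m$
$Z{\left(s,a \right)} = \frac{44 + s}{-43 + a}$ ($Z{\left(s,a \right)} = \frac{44 + s}{\left(-1 + a\right) - 42} = \frac{44 + s}{-43 + a}$)
$\frac{T}{Z{\left(59,-73 \right)}} = - \frac{4540}{\frac{1}{-43 - 73} \left(44 + 59\right)} = - \frac{4540}{\frac{1}{-116} \cdot 103} = - \frac{4540}{\left(- \frac{1}{116}\right) 103} = - \frac{4540}{- \frac{103}{116}} = \left(-4540\right) \left(- \frac{116}{103}\right) = \frac{526640}{103}$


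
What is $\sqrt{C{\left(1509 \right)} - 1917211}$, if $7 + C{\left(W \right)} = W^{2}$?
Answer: $\sqrt{359863} \approx 599.89$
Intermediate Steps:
$C{\left(W \right)} = -7 + W^{2}$
$\sqrt{C{\left(1509 \right)} - 1917211} = \sqrt{\left(-7 + 1509^{2}\right) - 1917211} = \sqrt{\left(-7 + 2277081\right) - 1917211} = \sqrt{2277074 - 1917211} = \sqrt{359863}$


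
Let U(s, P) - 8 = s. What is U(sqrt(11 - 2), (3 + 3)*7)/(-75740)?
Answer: -11/75740 ≈ -0.00014523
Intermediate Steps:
U(s, P) = 8 + s
U(sqrt(11 - 2), (3 + 3)*7)/(-75740) = (8 + sqrt(11 - 2))/(-75740) = (8 + sqrt(9))*(-1/75740) = (8 + 3)*(-1/75740) = 11*(-1/75740) = -11/75740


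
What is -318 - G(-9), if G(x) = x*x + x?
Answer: -390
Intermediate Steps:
G(x) = x + x² (G(x) = x² + x = x + x²)
-318 - G(-9) = -318 - (-9)*(1 - 9) = -318 - (-9)*(-8) = -318 - 1*72 = -318 - 72 = -390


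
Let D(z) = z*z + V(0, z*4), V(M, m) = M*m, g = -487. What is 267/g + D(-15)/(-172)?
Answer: -155499/83764 ≈ -1.8564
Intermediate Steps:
D(z) = z**2 (D(z) = z*z + 0*(z*4) = z**2 + 0*(4*z) = z**2 + 0 = z**2)
267/g + D(-15)/(-172) = 267/(-487) + (-15)**2/(-172) = 267*(-1/487) + 225*(-1/172) = -267/487 - 225/172 = -155499/83764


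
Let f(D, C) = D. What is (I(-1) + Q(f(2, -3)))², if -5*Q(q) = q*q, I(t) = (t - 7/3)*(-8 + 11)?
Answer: 2916/25 ≈ 116.64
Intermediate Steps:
I(t) = -7 + 3*t (I(t) = (t - 7*⅓)*3 = (t - 7/3)*3 = (-7/3 + t)*3 = -7 + 3*t)
Q(q) = -q²/5 (Q(q) = -q*q/5 = -q²/5)
(I(-1) + Q(f(2, -3)))² = ((-7 + 3*(-1)) - ⅕*2²)² = ((-7 - 3) - ⅕*4)² = (-10 - ⅘)² = (-54/5)² = 2916/25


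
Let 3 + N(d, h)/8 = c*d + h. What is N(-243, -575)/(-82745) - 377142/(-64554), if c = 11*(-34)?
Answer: -2571543423/890253455 ≈ -2.8886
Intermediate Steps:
c = -374
N(d, h) = -24 - 2992*d + 8*h (N(d, h) = -24 + 8*(-374*d + h) = -24 + 8*(h - 374*d) = -24 + (-2992*d + 8*h) = -24 - 2992*d + 8*h)
N(-243, -575)/(-82745) - 377142/(-64554) = (-24 - 2992*(-243) + 8*(-575))/(-82745) - 377142/(-64554) = (-24 + 727056 - 4600)*(-1/82745) - 377142*(-1/64554) = 722432*(-1/82745) + 62857/10759 = -722432/82745 + 62857/10759 = -2571543423/890253455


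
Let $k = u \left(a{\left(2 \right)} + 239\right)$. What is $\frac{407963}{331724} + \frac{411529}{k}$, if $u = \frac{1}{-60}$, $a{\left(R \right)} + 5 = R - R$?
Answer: $- \frac{1365124549403}{12937236} \approx -1.0552 \cdot 10^{5}$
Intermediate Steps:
$a{\left(R \right)} = -5$ ($a{\left(R \right)} = -5 + \left(R - R\right) = -5 + 0 = -5$)
$u = - \frac{1}{60} \approx -0.016667$
$k = - \frac{39}{10}$ ($k = - \frac{-5 + 239}{60} = \left(- \frac{1}{60}\right) 234 = - \frac{39}{10} \approx -3.9$)
$\frac{407963}{331724} + \frac{411529}{k} = \frac{407963}{331724} + \frac{411529}{- \frac{39}{10}} = 407963 \cdot \frac{1}{331724} + 411529 \left(- \frac{10}{39}\right) = \frac{407963}{331724} - \frac{4115290}{39} = - \frac{1365124549403}{12937236}$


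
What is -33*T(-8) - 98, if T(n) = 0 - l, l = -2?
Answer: -164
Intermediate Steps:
T(n) = 2 (T(n) = 0 - 1*(-2) = 0 + 2 = 2)
-33*T(-8) - 98 = -33*2 - 98 = -66 - 98 = -164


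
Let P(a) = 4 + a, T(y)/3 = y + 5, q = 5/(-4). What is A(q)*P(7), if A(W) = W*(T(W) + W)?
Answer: -275/2 ≈ -137.50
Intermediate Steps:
q = -5/4 (q = 5*(-1/4) = -5/4 ≈ -1.2500)
T(y) = 15 + 3*y (T(y) = 3*(y + 5) = 3*(5 + y) = 15 + 3*y)
A(W) = W*(15 + 4*W) (A(W) = W*((15 + 3*W) + W) = W*(15 + 4*W))
A(q)*P(7) = (-5*(15 + 4*(-5/4))/4)*(4 + 7) = -5*(15 - 5)/4*11 = -5/4*10*11 = -25/2*11 = -275/2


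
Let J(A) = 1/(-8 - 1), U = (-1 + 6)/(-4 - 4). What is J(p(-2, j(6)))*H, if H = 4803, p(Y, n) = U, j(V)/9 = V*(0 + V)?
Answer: -1601/3 ≈ -533.67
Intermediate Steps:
j(V) = 9*V² (j(V) = 9*(V*(0 + V)) = 9*(V*V) = 9*V²)
U = -5/8 (U = 5/(-8) = 5*(-⅛) = -5/8 ≈ -0.62500)
p(Y, n) = -5/8
J(A) = -⅑ (J(A) = 1/(-9) = -⅑)
J(p(-2, j(6)))*H = -⅑*4803 = -1601/3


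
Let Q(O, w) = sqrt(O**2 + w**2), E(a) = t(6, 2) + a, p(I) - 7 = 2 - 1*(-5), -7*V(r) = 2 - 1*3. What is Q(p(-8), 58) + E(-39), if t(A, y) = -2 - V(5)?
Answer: -288/7 + 2*sqrt(890) ≈ 18.523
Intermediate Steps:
V(r) = 1/7 (V(r) = -(2 - 1*3)/7 = -(2 - 3)/7 = -1/7*(-1) = 1/7)
p(I) = 14 (p(I) = 7 + (2 - 1*(-5)) = 7 + (2 + 5) = 7 + 7 = 14)
t(A, y) = -15/7 (t(A, y) = -2 - 1*1/7 = -2 - 1/7 = -15/7)
E(a) = -15/7 + a
Q(p(-8), 58) + E(-39) = sqrt(14**2 + 58**2) + (-15/7 - 39) = sqrt(196 + 3364) - 288/7 = sqrt(3560) - 288/7 = 2*sqrt(890) - 288/7 = -288/7 + 2*sqrt(890)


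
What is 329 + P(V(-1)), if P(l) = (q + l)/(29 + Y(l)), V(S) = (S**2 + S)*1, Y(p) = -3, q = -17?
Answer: 8537/26 ≈ 328.35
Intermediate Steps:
V(S) = S + S**2 (V(S) = (S + S**2)*1 = S + S**2)
P(l) = -17/26 + l/26 (P(l) = (-17 + l)/(29 - 3) = (-17 + l)/26 = (-17 + l)*(1/26) = -17/26 + l/26)
329 + P(V(-1)) = 329 + (-17/26 + (-(1 - 1))/26) = 329 + (-17/26 + (-1*0)/26) = 329 + (-17/26 + (1/26)*0) = 329 + (-17/26 + 0) = 329 - 17/26 = 8537/26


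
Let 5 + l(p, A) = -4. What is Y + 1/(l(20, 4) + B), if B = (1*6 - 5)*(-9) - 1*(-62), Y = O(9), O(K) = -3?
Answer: -131/44 ≈ -2.9773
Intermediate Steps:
l(p, A) = -9 (l(p, A) = -5 - 4 = -9)
Y = -3
B = 53 (B = (6 - 5)*(-9) + 62 = 1*(-9) + 62 = -9 + 62 = 53)
Y + 1/(l(20, 4) + B) = -3 + 1/(-9 + 53) = -3 + 1/44 = -131/44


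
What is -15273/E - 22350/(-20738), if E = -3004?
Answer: 191935437/31148476 ≈ 6.1619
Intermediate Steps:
-15273/E - 22350/(-20738) = -15273/(-3004) - 22350/(-20738) = -15273*(-1/3004) - 22350*(-1/20738) = 15273/3004 + 11175/10369 = 191935437/31148476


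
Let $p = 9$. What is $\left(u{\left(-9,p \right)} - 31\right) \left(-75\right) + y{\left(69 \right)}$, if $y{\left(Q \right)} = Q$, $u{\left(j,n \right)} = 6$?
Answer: $1944$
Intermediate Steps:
$\left(u{\left(-9,p \right)} - 31\right) \left(-75\right) + y{\left(69 \right)} = \left(6 - 31\right) \left(-75\right) + 69 = \left(-25\right) \left(-75\right) + 69 = 1875 + 69 = 1944$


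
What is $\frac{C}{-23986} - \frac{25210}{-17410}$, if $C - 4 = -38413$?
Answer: $\frac{127338775}{41759626} \approx 3.0493$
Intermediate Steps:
$C = -38409$ ($C = 4 - 38413 = -38409$)
$\frac{C}{-23986} - \frac{25210}{-17410} = - \frac{38409}{-23986} - \frac{25210}{-17410} = \left(-38409\right) \left(- \frac{1}{23986}\right) - - \frac{2521}{1741} = \frac{38409}{23986} + \frac{2521}{1741} = \frac{127338775}{41759626}$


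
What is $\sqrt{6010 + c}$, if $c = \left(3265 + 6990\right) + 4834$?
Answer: $\sqrt{21099} \approx 145.25$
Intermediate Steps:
$c = 15089$ ($c = 10255 + 4834 = 15089$)
$\sqrt{6010 + c} = \sqrt{6010 + 15089} = \sqrt{21099}$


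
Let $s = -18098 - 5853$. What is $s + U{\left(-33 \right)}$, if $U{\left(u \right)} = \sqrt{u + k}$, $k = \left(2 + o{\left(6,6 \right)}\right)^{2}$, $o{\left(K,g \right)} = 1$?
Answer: $-23951 + 2 i \sqrt{6} \approx -23951.0 + 4.899 i$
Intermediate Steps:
$s = -23951$ ($s = -18098 - 5853 = -23951$)
$k = 9$ ($k = \left(2 + 1\right)^{2} = 3^{2} = 9$)
$U{\left(u \right)} = \sqrt{9 + u}$ ($U{\left(u \right)} = \sqrt{u + 9} = \sqrt{9 + u}$)
$s + U{\left(-33 \right)} = -23951 + \sqrt{9 - 33} = -23951 + \sqrt{-24} = -23951 + 2 i \sqrt{6}$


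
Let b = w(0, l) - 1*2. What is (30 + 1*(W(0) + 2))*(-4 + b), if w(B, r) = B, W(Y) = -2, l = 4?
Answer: -180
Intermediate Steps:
b = -2 (b = 0 - 1*2 = 0 - 2 = -2)
(30 + 1*(W(0) + 2))*(-4 + b) = (30 + 1*(-2 + 2))*(-4 - 2) = (30 + 1*0)*(-6) = (30 + 0)*(-6) = 30*(-6) = -180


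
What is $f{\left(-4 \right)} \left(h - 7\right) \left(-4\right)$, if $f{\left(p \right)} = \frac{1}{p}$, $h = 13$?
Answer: $6$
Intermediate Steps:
$f{\left(-4 \right)} \left(h - 7\right) \left(-4\right) = \frac{13 - 7}{-4} \left(-4\right) = \left(- \frac{1}{4}\right) 6 \left(-4\right) = \left(- \frac{3}{2}\right) \left(-4\right) = 6$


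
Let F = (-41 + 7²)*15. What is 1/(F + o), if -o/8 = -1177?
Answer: 1/9536 ≈ 0.00010487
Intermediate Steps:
o = 9416 (o = -8*(-1177) = 9416)
F = 120 (F = (-41 + 49)*15 = 8*15 = 120)
1/(F + o) = 1/(120 + 9416) = 1/9536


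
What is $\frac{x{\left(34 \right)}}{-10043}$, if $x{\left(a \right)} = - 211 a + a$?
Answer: $\frac{7140}{10043} \approx 0.71094$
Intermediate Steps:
$x{\left(a \right)} = - 210 a$
$\frac{x{\left(34 \right)}}{-10043} = \frac{\left(-210\right) 34}{-10043} = \left(-7140\right) \left(- \frac{1}{10043}\right) = \frac{7140}{10043}$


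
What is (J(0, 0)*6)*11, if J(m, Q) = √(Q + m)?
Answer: 0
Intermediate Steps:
(J(0, 0)*6)*11 = (√(0 + 0)*6)*11 = (√0*6)*11 = (0*6)*11 = 0*11 = 0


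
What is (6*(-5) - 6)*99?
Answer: -3564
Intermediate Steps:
(6*(-5) - 6)*99 = (-30 - 6)*99 = -36*99 = -3564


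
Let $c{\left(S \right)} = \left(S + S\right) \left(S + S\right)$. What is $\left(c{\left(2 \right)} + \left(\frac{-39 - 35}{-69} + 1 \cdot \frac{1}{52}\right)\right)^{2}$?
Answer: $\frac{3760755625}{12873744} \approx 292.13$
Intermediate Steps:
$c{\left(S \right)} = 4 S^{2}$ ($c{\left(S \right)} = 2 S 2 S = 4 S^{2}$)
$\left(c{\left(2 \right)} + \left(\frac{-39 - 35}{-69} + 1 \cdot \frac{1}{52}\right)\right)^{2} = \left(4 \cdot 2^{2} + \left(\frac{-39 - 35}{-69} + 1 \cdot \frac{1}{52}\right)\right)^{2} = \left(4 \cdot 4 + \left(\left(-39 - 35\right) \left(- \frac{1}{69}\right) + 1 \cdot \frac{1}{52}\right)\right)^{2} = \left(16 + \left(\left(-74\right) \left(- \frac{1}{69}\right) + \frac{1}{52}\right)\right)^{2} = \left(16 + \left(\frac{74}{69} + \frac{1}{52}\right)\right)^{2} = \left(16 + \frac{3917}{3588}\right)^{2} = \left(\frac{61325}{3588}\right)^{2} = \frac{3760755625}{12873744}$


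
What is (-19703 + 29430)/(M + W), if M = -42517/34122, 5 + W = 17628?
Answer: 331904694/601289489 ≈ 0.55199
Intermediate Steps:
W = 17623 (W = -5 + 17628 = 17623)
M = -42517/34122 (M = -42517*1/34122 = -42517/34122 ≈ -1.2460)
(-19703 + 29430)/(M + W) = (-19703 + 29430)/(-42517/34122 + 17623) = 9727/(601289489/34122) = 9727*(34122/601289489) = 331904694/601289489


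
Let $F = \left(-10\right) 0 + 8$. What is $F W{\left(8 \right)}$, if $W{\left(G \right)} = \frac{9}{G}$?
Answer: $9$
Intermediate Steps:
$F = 8$ ($F = 0 + 8 = 8$)
$F W{\left(8 \right)} = 8 \cdot \frac{9}{8} = 9$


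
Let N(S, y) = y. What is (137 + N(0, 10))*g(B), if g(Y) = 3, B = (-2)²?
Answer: 441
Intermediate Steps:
B = 4
(137 + N(0, 10))*g(B) = (137 + 10)*3 = 147*3 = 441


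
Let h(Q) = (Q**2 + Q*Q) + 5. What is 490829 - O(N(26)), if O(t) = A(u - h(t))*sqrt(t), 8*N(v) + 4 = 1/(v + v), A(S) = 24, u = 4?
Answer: 490829 - 9*I*sqrt(598)/13 ≈ 4.9083e+5 - 16.93*I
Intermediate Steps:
h(Q) = 5 + 2*Q**2 (h(Q) = (Q**2 + Q**2) + 5 = 2*Q**2 + 5 = 5 + 2*Q**2)
N(v) = -1/2 + 1/(16*v) (N(v) = -1/2 + 1/(8*(v + v)) = -1/2 + 1/(8*((2*v))) = -1/2 + (1/(2*v))/8 = -1/2 + 1/(16*v))
O(t) = 24*sqrt(t)
490829 - O(N(26)) = 490829 - 24*sqrt((1/16)*(1 - 8*26)/26) = 490829 - 24*sqrt((1/16)*(1/26)*(1 - 208)) = 490829 - 24*sqrt((1/16)*(1/26)*(-207)) = 490829 - 24*sqrt(-207/416) = 490829 - 24*3*I*sqrt(598)/104 = 490829 - 9*I*sqrt(598)/13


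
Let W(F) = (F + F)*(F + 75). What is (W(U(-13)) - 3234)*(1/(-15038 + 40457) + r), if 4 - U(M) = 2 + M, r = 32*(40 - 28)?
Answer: -1737439666/8473 ≈ -2.0506e+5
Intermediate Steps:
r = 384 (r = 32*12 = 384)
U(M) = 2 - M (U(M) = 4 - (2 + M) = 4 + (-2 - M) = 2 - M)
W(F) = 2*F*(75 + F) (W(F) = (2*F)*(75 + F) = 2*F*(75 + F))
(W(U(-13)) - 3234)*(1/(-15038 + 40457) + r) = (2*(2 - 1*(-13))*(75 + (2 - 1*(-13))) - 3234)*(1/(-15038 + 40457) + 384) = (2*(2 + 13)*(75 + (2 + 13)) - 3234)*(1/25419 + 384) = (2*15*(75 + 15) - 3234)*(1/25419 + 384) = (2*15*90 - 3234)*(9760897/25419) = (2700 - 3234)*(9760897/25419) = -534*9760897/25419 = -1737439666/8473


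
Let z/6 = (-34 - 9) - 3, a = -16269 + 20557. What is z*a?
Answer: -1183488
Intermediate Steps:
a = 4288
z = -276 (z = 6*((-34 - 9) - 3) = 6*(-43 - 3) = 6*(-46) = -276)
z*a = -276*4288 = -1183488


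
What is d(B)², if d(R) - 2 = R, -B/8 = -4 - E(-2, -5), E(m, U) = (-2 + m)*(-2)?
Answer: 9604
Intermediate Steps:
E(m, U) = 4 - 2*m
B = 96 (B = -8*(-4 - (4 - 2*(-2))) = -8*(-4 - (4 + 4)) = -8*(-4 - 1*8) = -8*(-4 - 8) = -8*(-12) = 96)
d(R) = 2 + R
d(B)² = (2 + 96)² = 98² = 9604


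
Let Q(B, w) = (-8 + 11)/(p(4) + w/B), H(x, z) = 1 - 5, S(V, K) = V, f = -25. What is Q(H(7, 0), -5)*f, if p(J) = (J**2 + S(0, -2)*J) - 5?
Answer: -300/49 ≈ -6.1225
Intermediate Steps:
H(x, z) = -4
p(J) = -5 + J**2 (p(J) = (J**2 + 0*J) - 5 = (J**2 + 0) - 5 = J**2 - 5 = -5 + J**2)
Q(B, w) = 3/(11 + w/B) (Q(B, w) = (-8 + 11)/((-5 + 4**2) + w/B) = 3/((-5 + 16) + w/B) = 3/(11 + w/B))
Q(H(7, 0), -5)*f = (3*(-4)/(-5 + 11*(-4)))*(-25) = (3*(-4)/(-5 - 44))*(-25) = (3*(-4)/(-49))*(-25) = (3*(-4)*(-1/49))*(-25) = (12/49)*(-25) = -300/49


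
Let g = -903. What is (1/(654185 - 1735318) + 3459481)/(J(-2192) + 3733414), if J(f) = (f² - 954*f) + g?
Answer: 3740159071972/11490868579219 ≈ 0.32549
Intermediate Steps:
J(f) = -903 + f² - 954*f (J(f) = (f² - 954*f) - 903 = -903 + f² - 954*f)
(1/(654185 - 1735318) + 3459481)/(J(-2192) + 3733414) = (1/(654185 - 1735318) + 3459481)/((-903 + (-2192)² - 954*(-2192)) + 3733414) = (1/(-1081133) + 3459481)/((-903 + 4804864 + 2091168) + 3733414) = (-1/1081133 + 3459481)/(6895129 + 3733414) = (3740159071972/1081133)/10628543 = (3740159071972/1081133)*(1/10628543) = 3740159071972/11490868579219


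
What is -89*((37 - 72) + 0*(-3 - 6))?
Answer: 3115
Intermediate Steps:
-89*((37 - 72) + 0*(-3 - 6)) = -89*(-35 + 0*(-9)) = -89*(-35 + 0) = -89*(-35) = 3115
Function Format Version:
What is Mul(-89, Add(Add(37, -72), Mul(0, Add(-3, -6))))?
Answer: 3115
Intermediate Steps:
Mul(-89, Add(Add(37, -72), Mul(0, Add(-3, -6)))) = Mul(-89, Add(-35, Mul(0, -9))) = Mul(-89, Add(-35, 0)) = Mul(-89, -35) = 3115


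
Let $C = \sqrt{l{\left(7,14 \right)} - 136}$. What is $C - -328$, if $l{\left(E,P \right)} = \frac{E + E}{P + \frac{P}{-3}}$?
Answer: $328 + \frac{i \sqrt{538}}{2} \approx 328.0 + 11.597 i$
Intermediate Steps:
$l{\left(E,P \right)} = \frac{3 E}{P}$ ($l{\left(E,P \right)} = \frac{2 E}{P + P \left(- \frac{1}{3}\right)} = \frac{2 E}{P - \frac{P}{3}} = \frac{2 E}{\frac{2}{3} P} = 2 E \frac{3}{2 P} = \frac{3 E}{P}$)
$C = \frac{i \sqrt{538}}{2}$ ($C = \sqrt{3 \cdot 7 \cdot \frac{1}{14} - 136} = \sqrt{\frac{3}{2} - 136} = \sqrt{- \frac{269}{2}} = \frac{i \sqrt{538}}{2} \approx 11.597 i$)
$C - -328 = \frac{i \sqrt{538}}{2} - -328 = \frac{i \sqrt{538}}{2} + 328 = 328 + \frac{i \sqrt{538}}{2}$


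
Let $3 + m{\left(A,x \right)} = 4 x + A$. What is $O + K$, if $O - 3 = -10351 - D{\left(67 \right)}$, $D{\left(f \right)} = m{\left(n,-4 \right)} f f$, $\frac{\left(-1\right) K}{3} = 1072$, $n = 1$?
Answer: $67238$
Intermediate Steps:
$K = -3216$ ($K = \left(-3\right) 1072 = -3216$)
$m{\left(A,x \right)} = -3 + A + 4 x$ ($m{\left(A,x \right)} = -3 + \left(4 x + A\right) = -3 + \left(A + 4 x\right) = -3 + A + 4 x$)
$D{\left(f \right)} = - 18 f^{2}$ ($D{\left(f \right)} = \left(-3 + 1 + 4 \left(-4\right)\right) f f = \left(-3 + 1 - 16\right) f f = - 18 f f = - 18 f^{2}$)
$O = 70454$ ($O = 3 - \left(10351 - 18 \cdot 67^{2}\right) = 3 - \left(10351 - 80802\right) = 3 - -70451 = 3 + \left(-10351 + 80802\right) = 3 + 70451 = 70454$)
$O + K = 70454 - 3216 = 67238$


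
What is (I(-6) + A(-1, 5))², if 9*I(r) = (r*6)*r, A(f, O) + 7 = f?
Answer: 256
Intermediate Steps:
A(f, O) = -7 + f
I(r) = 2*r²/3 (I(r) = ((r*6)*r)/9 = ((6*r)*r)/9 = (6*r²)/9 = 2*r²/3)
(I(-6) + A(-1, 5))² = ((⅔)*(-6)² + (-7 - 1))² = ((⅔)*36 - 8)² = (24 - 8)² = 16² = 256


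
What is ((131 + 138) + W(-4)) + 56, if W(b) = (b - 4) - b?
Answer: 321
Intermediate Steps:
W(b) = -4 (W(b) = (-4 + b) - b = -4)
((131 + 138) + W(-4)) + 56 = ((131 + 138) - 4) + 56 = (269 - 4) + 56 = 265 + 56 = 321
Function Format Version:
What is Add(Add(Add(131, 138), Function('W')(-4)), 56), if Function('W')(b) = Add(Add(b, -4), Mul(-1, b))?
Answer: 321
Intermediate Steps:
Function('W')(b) = -4 (Function('W')(b) = Add(Add(-4, b), Mul(-1, b)) = -4)
Add(Add(Add(131, 138), Function('W')(-4)), 56) = Add(Add(Add(131, 138), -4), 56) = Add(Add(269, -4), 56) = Add(265, 56) = 321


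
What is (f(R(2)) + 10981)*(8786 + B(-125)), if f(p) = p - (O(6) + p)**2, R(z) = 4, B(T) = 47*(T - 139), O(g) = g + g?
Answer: -38860438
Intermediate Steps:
O(g) = 2*g
B(T) = -6533 + 47*T (B(T) = 47*(-139 + T) = -6533 + 47*T)
f(p) = p - (12 + p)**2 (f(p) = p - (2*6 + p)**2 = p - (12 + p)**2)
(f(R(2)) + 10981)*(8786 + B(-125)) = ((4 - (12 + 4)**2) + 10981)*(8786 + (-6533 + 47*(-125))) = ((4 - 1*16**2) + 10981)*(8786 + (-6533 - 5875)) = ((4 - 1*256) + 10981)*(8786 - 12408) = ((4 - 256) + 10981)*(-3622) = (-252 + 10981)*(-3622) = 10729*(-3622) = -38860438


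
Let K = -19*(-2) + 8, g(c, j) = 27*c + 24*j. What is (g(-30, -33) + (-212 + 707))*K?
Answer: -50922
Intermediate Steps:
g(c, j) = 24*j + 27*c
K = 46 (K = 38 + 8 = 46)
(g(-30, -33) + (-212 + 707))*K = ((24*(-33) + 27*(-30)) + (-212 + 707))*46 = ((-792 - 810) + 495)*46 = (-1602 + 495)*46 = -1107*46 = -50922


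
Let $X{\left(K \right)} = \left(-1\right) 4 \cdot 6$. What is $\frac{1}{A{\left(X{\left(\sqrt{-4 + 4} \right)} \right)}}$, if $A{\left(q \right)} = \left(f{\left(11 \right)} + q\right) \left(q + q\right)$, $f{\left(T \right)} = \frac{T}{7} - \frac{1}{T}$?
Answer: $\frac{77}{83232} \approx 0.00092512$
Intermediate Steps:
$f{\left(T \right)} = - \frac{1}{T} + \frac{T}{7}$ ($f{\left(T \right)} = T \frac{1}{7} - \frac{1}{T} = \frac{T}{7} - \frac{1}{T} = - \frac{1}{T} + \frac{T}{7}$)
$X{\left(K \right)} = -24$ ($X{\left(K \right)} = \left(-4\right) 6 = -24$)
$A{\left(q \right)} = 2 q \left(\frac{114}{77} + q\right)$ ($A{\left(q \right)} = \left(\left(- \frac{1}{11} + \frac{1}{7} \cdot 11\right) + q\right) \left(q + q\right) = \left(\left(\left(-1\right) \frac{1}{11} + \frac{11}{7}\right) + q\right) 2 q = \left(\left(- \frac{1}{11} + \frac{11}{7}\right) + q\right) 2 q = \left(\frac{114}{77} + q\right) 2 q = 2 q \left(\frac{114}{77} + q\right)$)
$\frac{1}{A{\left(X{\left(\sqrt{-4 + 4} \right)} \right)}} = \frac{1}{\frac{2}{77} \left(-24\right) \left(114 + 77 \left(-24\right)\right)} = \frac{1}{\frac{2}{77} \left(-24\right) \left(114 - 1848\right)} = \frac{1}{\frac{2}{77} \left(-24\right) \left(-1734\right)} = \frac{1}{\frac{83232}{77}} = \frac{77}{83232}$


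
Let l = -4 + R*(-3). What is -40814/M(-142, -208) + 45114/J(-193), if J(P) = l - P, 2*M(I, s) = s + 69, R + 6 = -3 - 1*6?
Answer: 4228633/5421 ≈ 780.05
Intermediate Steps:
R = -15 (R = -6 + (-3 - 1*6) = -6 + (-3 - 6) = -6 - 9 = -15)
M(I, s) = 69/2 + s/2 (M(I, s) = (s + 69)/2 = (69 + s)/2 = 69/2 + s/2)
l = 41 (l = -4 - 15*(-3) = -4 + 45 = 41)
J(P) = 41 - P
-40814/M(-142, -208) + 45114/J(-193) = -40814/(69/2 + (1/2)*(-208)) + 45114/(41 - 1*(-193)) = -40814/(69/2 - 104) + 45114/(41 + 193) = -40814/(-139/2) + 45114/234 = -40814*(-2/139) + 45114*(1/234) = 81628/139 + 7519/39 = 4228633/5421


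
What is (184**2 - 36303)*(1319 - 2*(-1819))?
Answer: -12129779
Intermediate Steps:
(184**2 - 36303)*(1319 - 2*(-1819)) = (33856 - 36303)*(1319 + 3638) = -2447*4957 = -12129779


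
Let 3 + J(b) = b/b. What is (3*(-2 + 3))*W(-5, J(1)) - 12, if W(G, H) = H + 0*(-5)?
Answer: -18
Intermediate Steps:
J(b) = -2 (J(b) = -3 + b/b = -3 + 1 = -2)
W(G, H) = H (W(G, H) = H + 0 = H)
(3*(-2 + 3))*W(-5, J(1)) - 12 = (3*(-2 + 3))*(-2) - 12 = (3*1)*(-2) - 12 = 3*(-2) - 12 = -6 - 12 = -18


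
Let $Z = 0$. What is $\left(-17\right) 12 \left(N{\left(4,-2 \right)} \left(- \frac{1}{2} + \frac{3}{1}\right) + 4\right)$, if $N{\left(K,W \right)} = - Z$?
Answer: $-816$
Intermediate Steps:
$N{\left(K,W \right)} = 0$ ($N{\left(K,W \right)} = \left(-1\right) 0 = 0$)
$\left(-17\right) 12 \left(N{\left(4,-2 \right)} \left(- \frac{1}{2} + \frac{3}{1}\right) + 4\right) = \left(-17\right) 12 \left(0 \left(- \frac{1}{2} + \frac{3}{1}\right) + 4\right) = - 204 \left(0 \left(\left(-1\right) \frac{1}{2} + 3 \cdot 1\right) + 4\right) = - 204 \left(0 \left(- \frac{1}{2} + 3\right) + 4\right) = - 204 \left(0 \cdot \frac{5}{2} + 4\right) = - 204 \left(0 + 4\right) = \left(-204\right) 4 = -816$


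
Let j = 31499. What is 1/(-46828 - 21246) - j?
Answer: -2144262927/68074 ≈ -31499.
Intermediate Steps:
1/(-46828 - 21246) - j = 1/(-46828 - 21246) - 1*31499 = 1/(-68074) - 31499 = -1/68074 - 31499 = -2144262927/68074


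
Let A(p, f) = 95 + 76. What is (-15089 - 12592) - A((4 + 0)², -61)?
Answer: -27852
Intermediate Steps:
A(p, f) = 171
(-15089 - 12592) - A((4 + 0)², -61) = (-15089 - 12592) - 1*171 = -27681 - 171 = -27852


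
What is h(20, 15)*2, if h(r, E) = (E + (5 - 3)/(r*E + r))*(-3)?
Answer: -7203/80 ≈ -90.037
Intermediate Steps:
h(r, E) = -6/(r + E*r) - 3*E (h(r, E) = (E + 2/(E*r + r))*(-3) = (E + 2/(r + E*r))*(-3) = -6/(r + E*r) - 3*E)
h(20, 15)*2 = (3*(-2 - 1*15*20 - 1*20*15²)/(20*(1 + 15)))*2 = (3*(1/20)*(-2 - 300 - 1*20*225)/16)*2 = (3*(1/20)*(1/16)*(-2 - 300 - 4500))*2 = (3*(1/20)*(1/16)*(-4802))*2 = -7203/160*2 = -7203/80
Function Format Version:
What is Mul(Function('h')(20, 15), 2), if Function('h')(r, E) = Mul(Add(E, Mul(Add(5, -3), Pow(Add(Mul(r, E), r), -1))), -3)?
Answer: Rational(-7203, 80) ≈ -90.037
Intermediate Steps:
Function('h')(r, E) = Add(Mul(-6, Pow(Add(r, Mul(E, r)), -1)), Mul(-3, E)) (Function('h')(r, E) = Mul(Add(E, Mul(2, Pow(Add(Mul(E, r), r), -1))), -3) = Mul(Add(E, Mul(2, Pow(Add(r, Mul(E, r)), -1))), -3) = Add(Mul(-6, Pow(Add(r, Mul(E, r)), -1)), Mul(-3, E)))
Mul(Function('h')(20, 15), 2) = Mul(Mul(3, Pow(20, -1), Pow(Add(1, 15), -1), Add(-2, Mul(-1, 15, 20), Mul(-1, 20, Pow(15, 2)))), 2) = Mul(Mul(3, Rational(1, 20), Pow(16, -1), Add(-2, -300, Mul(-1, 20, 225))), 2) = Mul(Mul(3, Rational(1, 20), Rational(1, 16), Add(-2, -300, -4500)), 2) = Mul(Mul(3, Rational(1, 20), Rational(1, 16), -4802), 2) = Mul(Rational(-7203, 160), 2) = Rational(-7203, 80)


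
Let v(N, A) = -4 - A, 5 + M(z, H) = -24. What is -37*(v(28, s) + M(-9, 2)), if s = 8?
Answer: 1517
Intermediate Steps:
M(z, H) = -29 (M(z, H) = -5 - 24 = -29)
-37*(v(28, s) + M(-9, 2)) = -37*((-4 - 1*8) - 29) = -37*((-4 - 8) - 29) = -37*(-12 - 29) = -37*(-41) = 1517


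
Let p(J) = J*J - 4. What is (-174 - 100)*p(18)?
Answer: -87680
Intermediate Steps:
p(J) = -4 + J² (p(J) = J² - 4 = -4 + J²)
(-174 - 100)*p(18) = (-174 - 100)*(-4 + 18²) = -274*(-4 + 324) = -274*320 = -87680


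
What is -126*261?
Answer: -32886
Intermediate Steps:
-126*261 = -1*32886 = -32886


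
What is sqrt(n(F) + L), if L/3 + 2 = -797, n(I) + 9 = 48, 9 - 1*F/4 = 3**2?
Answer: 3*I*sqrt(262) ≈ 48.559*I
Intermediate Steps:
F = 0 (F = 36 - 4*3**2 = 36 - 4*9 = 36 - 36 = 0)
n(I) = 39 (n(I) = -9 + 48 = 39)
L = -2397 (L = -6 + 3*(-797) = -6 - 2391 = -2397)
sqrt(n(F) + L) = sqrt(39 - 2397) = sqrt(-2358) = 3*I*sqrt(262)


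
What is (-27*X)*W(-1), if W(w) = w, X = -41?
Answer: -1107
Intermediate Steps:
(-27*X)*W(-1) = -27*(-41)*(-1) = 1107*(-1) = -1107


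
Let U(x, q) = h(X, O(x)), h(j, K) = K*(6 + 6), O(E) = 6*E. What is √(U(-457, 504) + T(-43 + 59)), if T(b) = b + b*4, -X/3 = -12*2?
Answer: 2*I*√8206 ≈ 181.17*I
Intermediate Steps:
X = 72 (X = -(-36)*2 = -3*(-24) = 72)
h(j, K) = 12*K (h(j, K) = K*12 = 12*K)
U(x, q) = 72*x (U(x, q) = 12*(6*x) = 72*x)
T(b) = 5*b (T(b) = b + 4*b = 5*b)
√(U(-457, 504) + T(-43 + 59)) = √(72*(-457) + 5*(-43 + 59)) = √(-32904 + 5*16) = √(-32904 + 80) = √(-32824) = 2*I*√8206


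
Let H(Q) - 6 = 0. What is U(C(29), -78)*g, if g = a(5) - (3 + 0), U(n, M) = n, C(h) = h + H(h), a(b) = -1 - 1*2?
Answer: -210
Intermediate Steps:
H(Q) = 6 (H(Q) = 6 + 0 = 6)
a(b) = -3 (a(b) = -1 - 2 = -3)
C(h) = 6 + h (C(h) = h + 6 = 6 + h)
g = -6 (g = -3 - (3 + 0) = -3 - 1*3 = -3 - 3 = -6)
U(C(29), -78)*g = (6 + 29)*(-6) = 35*(-6) = -210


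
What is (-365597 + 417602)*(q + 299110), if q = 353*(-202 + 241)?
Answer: 16271168385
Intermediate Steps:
q = 13767 (q = 353*39 = 13767)
(-365597 + 417602)*(q + 299110) = (-365597 + 417602)*(13767 + 299110) = 52005*312877 = 16271168385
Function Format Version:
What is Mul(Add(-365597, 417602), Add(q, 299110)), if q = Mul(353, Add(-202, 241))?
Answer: 16271168385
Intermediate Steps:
q = 13767 (q = Mul(353, 39) = 13767)
Mul(Add(-365597, 417602), Add(q, 299110)) = Mul(Add(-365597, 417602), Add(13767, 299110)) = Mul(52005, 312877) = 16271168385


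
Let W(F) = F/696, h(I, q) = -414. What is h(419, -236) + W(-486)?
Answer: -48105/116 ≈ -414.70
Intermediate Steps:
W(F) = F/696 (W(F) = F*(1/696) = F/696)
h(419, -236) + W(-486) = -414 + (1/696)*(-486) = -414 - 81/116 = -48105/116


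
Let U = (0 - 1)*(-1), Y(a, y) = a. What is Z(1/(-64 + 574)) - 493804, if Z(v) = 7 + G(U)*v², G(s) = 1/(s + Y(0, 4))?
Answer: -128436599699/260100 ≈ -4.9380e+5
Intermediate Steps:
U = 1 (U = -1*(-1) = 1)
G(s) = 1/s (G(s) = 1/(s + 0) = 1/s)
Z(v) = 7 + v² (Z(v) = 7 + v²/1 = 7 + 1*v² = 7 + v²)
Z(1/(-64 + 574)) - 493804 = (7 + (1/(-64 + 574))²) - 493804 = (7 + (1/510)²) - 493804 = (7 + 1/260100) - 493804 = 1820701/260100 - 493804 = -128436599699/260100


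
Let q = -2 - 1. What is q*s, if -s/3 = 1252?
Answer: 11268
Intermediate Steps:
q = -3
s = -3756 (s = -3*1252 = -3756)
q*s = -3*(-3756) = 11268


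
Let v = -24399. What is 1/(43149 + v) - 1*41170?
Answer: -771937499/18750 ≈ -41170.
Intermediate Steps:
1/(43149 + v) - 1*41170 = 1/(43149 - 24399) - 1*41170 = 1/18750 - 41170 = -771937499/18750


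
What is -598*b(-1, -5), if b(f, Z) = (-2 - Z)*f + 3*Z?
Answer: 10764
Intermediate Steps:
b(f, Z) = 3*Z + f*(-2 - Z) (b(f, Z) = f*(-2 - Z) + 3*Z = 3*Z + f*(-2 - Z))
-598*b(-1, -5) = -598*(-2*(-1) + 3*(-5) - 1*(-5)*(-1)) = -598*(2 - 15 - 5) = -598*(-18) = 10764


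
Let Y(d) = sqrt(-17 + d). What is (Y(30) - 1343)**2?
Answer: (1343 - sqrt(13))**2 ≈ 1.7940e+6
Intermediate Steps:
(Y(30) - 1343)**2 = (sqrt(-17 + 30) - 1343)**2 = (sqrt(13) - 1343)**2 = (-1343 + sqrt(13))**2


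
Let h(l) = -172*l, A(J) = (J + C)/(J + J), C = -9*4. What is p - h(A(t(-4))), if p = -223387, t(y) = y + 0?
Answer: -222527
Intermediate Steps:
t(y) = y
C = -36
A(J) = (-36 + J)/(2*J) (A(J) = (J - 36)/(J + J) = (-36 + J)/((2*J)) = (-36 + J)*(1/(2*J)) = (-36 + J)/(2*J))
p - h(A(t(-4))) = -223387 - (-172)*(½)*(-36 - 4)/(-4) = -223387 - (-172)*(½)*(-¼)*(-40) = -223387 - (-172)*5 = -223387 - 1*(-860) = -223387 + 860 = -222527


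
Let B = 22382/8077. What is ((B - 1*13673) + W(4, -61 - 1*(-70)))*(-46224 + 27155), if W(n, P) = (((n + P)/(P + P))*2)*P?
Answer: 2103490673222/8077 ≈ 2.6043e+8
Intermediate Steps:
B = 22382/8077 (B = 22382*(1/8077) = 22382/8077 ≈ 2.7711)
W(n, P) = P + n (W(n, P) = (((P + n)/((2*P)))*2)*P = (((P + n)*(1/(2*P)))*2)*P = (((P + n)/(2*P))*2)*P = ((P + n)/P)*P = P + n)
((B - 1*13673) + W(4, -61 - 1*(-70)))*(-46224 + 27155) = ((22382/8077 - 1*13673) + ((-61 - 1*(-70)) + 4))*(-46224 + 27155) = ((22382/8077 - 13673) + ((-61 + 70) + 4))*(-19069) = (-110414439/8077 + (9 + 4))*(-19069) = (-110414439/8077 + 13)*(-19069) = -110309438/8077*(-19069) = 2103490673222/8077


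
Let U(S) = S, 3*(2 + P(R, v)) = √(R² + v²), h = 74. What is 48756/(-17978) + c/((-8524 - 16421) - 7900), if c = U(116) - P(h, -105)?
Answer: -801756112/295243705 + √16501/98535 ≈ -2.7143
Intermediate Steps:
P(R, v) = -2 + √(R² + v²)/3
c = 118 - √16501/3 (c = 116 - (-2 + √(74² + (-105)²)/3) = 116 - (-2 + √(5476 + 11025)/3) = 116 - (-2 + √16501/3) = 116 + (2 - √16501/3) = 118 - √16501/3 ≈ 75.181)
48756/(-17978) + c/((-8524 - 16421) - 7900) = 48756/(-17978) + (118 - √16501/3)/((-8524 - 16421) - 7900) = 48756*(-1/17978) + (118 - √16501/3)/(-24945 - 7900) = -24378/8989 + (118 - √16501/3)/(-32845) = -24378/8989 + (118 - √16501/3)*(-1/32845) = -24378/8989 + (-118/32845 + √16501/98535) = -801756112/295243705 + √16501/98535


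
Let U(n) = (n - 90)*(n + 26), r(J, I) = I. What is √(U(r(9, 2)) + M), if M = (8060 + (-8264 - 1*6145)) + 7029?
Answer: 2*I*√446 ≈ 42.237*I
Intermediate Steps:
U(n) = (-90 + n)*(26 + n)
M = 680 (M = (8060 + (-8264 - 6145)) + 7029 = (8060 - 14409) + 7029 = -6349 + 7029 = 680)
√(U(r(9, 2)) + M) = √((-2340 + 2² - 64*2) + 680) = √((-2340 + 4 - 128) + 680) = √(-2464 + 680) = √(-1784) = 2*I*√446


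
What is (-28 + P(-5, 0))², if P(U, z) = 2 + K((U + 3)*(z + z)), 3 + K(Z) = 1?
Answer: 784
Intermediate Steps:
K(Z) = -2 (K(Z) = -3 + 1 = -2)
P(U, z) = 0 (P(U, z) = 2 - 2 = 0)
(-28 + P(-5, 0))² = (-28 + 0)² = (-28)² = 784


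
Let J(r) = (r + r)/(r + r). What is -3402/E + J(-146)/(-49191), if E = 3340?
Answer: -83675561/82148970 ≈ -1.0186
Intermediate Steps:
J(r) = 1 (J(r) = (2*r)/((2*r)) = (2*r)*(1/(2*r)) = 1)
-3402/E + J(-146)/(-49191) = -3402/3340 + 1/(-49191) = -3402*1/3340 + 1*(-1/49191) = -1701/1670 - 1/49191 = -83675561/82148970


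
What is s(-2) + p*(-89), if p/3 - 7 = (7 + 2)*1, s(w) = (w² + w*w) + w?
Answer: -4266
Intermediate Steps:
s(w) = w + 2*w² (s(w) = (w² + w²) + w = 2*w² + w = w + 2*w²)
p = 48 (p = 21 + 3*((7 + 2)*1) = 21 + 3*(9*1) = 21 + 3*9 = 21 + 27 = 48)
s(-2) + p*(-89) = -2*(1 + 2*(-2)) + 48*(-89) = -2*(1 - 4) - 4272 = -2*(-3) - 4272 = 6 - 4272 = -4266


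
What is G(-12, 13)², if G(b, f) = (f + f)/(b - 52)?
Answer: 169/1024 ≈ 0.16504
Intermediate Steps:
G(b, f) = 2*f/(-52 + b) (G(b, f) = (2*f)/(-52 + b) = 2*f/(-52 + b))
G(-12, 13)² = (2*13/(-52 - 12))² = (2*13/(-64))² = (2*13*(-1/64))² = (-13/32)² = 169/1024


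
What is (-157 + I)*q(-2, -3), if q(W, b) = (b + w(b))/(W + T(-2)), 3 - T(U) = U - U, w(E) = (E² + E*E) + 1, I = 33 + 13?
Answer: -1776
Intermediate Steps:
I = 46
w(E) = 1 + 2*E² (w(E) = (E² + E²) + 1 = 2*E² + 1 = 1 + 2*E²)
T(U) = 3 (T(U) = 3 - (U - U) = 3 - 1*0 = 3 + 0 = 3)
q(W, b) = (1 + b + 2*b²)/(3 + W) (q(W, b) = (b + (1 + 2*b²))/(W + 3) = (1 + b + 2*b²)/(3 + W))
(-157 + I)*q(-2, -3) = (-157 + 46)*((1 - 3 + 2*(-3)²)/(3 - 2)) = -111*(1 - 3 + 2*9)/1 = -111*(1 - 3 + 18) = -111*16 = -1776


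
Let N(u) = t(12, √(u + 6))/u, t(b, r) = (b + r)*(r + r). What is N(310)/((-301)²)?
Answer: 316/14043155 + 24*√79/14043155 ≈ 3.7692e-5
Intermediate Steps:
t(b, r) = 2*r*(b + r) (t(b, r) = (b + r)*(2*r) = 2*r*(b + r))
N(u) = 2*√(6 + u)*(12 + √(6 + u))/u (N(u) = (2*√(u + 6)*(12 + √(u + 6)))/u = (2*√(6 + u)*(12 + √(6 + u)))/u = 2*√(6 + u)*(12 + √(6 + u))/u)
N(310)/((-301)²) = (2*(6 + 310 + 12*√(6 + 310))/310)/((-301)²) = (2*(1/310)*(6 + 310 + 12*√316))/90601 = (2*(1/310)*(6 + 310 + 12*(2*√79)))*(1/90601) = (2*(1/310)*(6 + 310 + 24*√79))*(1/90601) = (2*(1/310)*(316 + 24*√79))*(1/90601) = (316/155 + 24*√79/155)*(1/90601) = 316/14043155 + 24*√79/14043155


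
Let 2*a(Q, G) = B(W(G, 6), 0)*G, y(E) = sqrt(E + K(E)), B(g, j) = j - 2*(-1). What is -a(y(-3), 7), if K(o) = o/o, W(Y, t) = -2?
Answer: -7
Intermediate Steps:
K(o) = 1
B(g, j) = 2 + j (B(g, j) = j + 2 = 2 + j)
y(E) = sqrt(1 + E) (y(E) = sqrt(E + 1) = sqrt(1 + E))
a(Q, G) = G (a(Q, G) = ((2 + 0)*G)/2 = (2*G)/2 = G)
-a(y(-3), 7) = -1*7 = -7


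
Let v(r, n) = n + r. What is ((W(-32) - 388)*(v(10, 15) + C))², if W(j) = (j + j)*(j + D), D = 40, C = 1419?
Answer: 1688960160000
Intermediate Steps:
W(j) = 2*j*(40 + j) (W(j) = (j + j)*(j + 40) = (2*j)*(40 + j) = 2*j*(40 + j))
((W(-32) - 388)*(v(10, 15) + C))² = ((2*(-32)*(40 - 32) - 388)*((15 + 10) + 1419))² = ((2*(-32)*8 - 388)*(25 + 1419))² = ((-512 - 388)*1444)² = (-900*1444)² = (-1299600)² = 1688960160000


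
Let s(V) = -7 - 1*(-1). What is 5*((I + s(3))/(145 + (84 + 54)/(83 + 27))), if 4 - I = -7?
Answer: 1375/8044 ≈ 0.17093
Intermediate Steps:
I = 11 (I = 4 - 1*(-7) = 4 + 7 = 11)
s(V) = -6 (s(V) = -7 + 1 = -6)
5*((I + s(3))/(145 + (84 + 54)/(83 + 27))) = 5*((11 - 6)/(145 + (84 + 54)/(83 + 27))) = 5*(5/(145 + 138/110)) = 5*(5/(145 + 138*(1/110))) = 5*(5/(145 + 69/55)) = 5*(5/(8044/55)) = 5*(5*(55/8044)) = 5*(275/8044) = 1375/8044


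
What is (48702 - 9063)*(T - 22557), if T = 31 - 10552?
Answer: -1311178842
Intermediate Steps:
T = -10521
(48702 - 9063)*(T - 22557) = (48702 - 9063)*(-10521 - 22557) = 39639*(-33078) = -1311178842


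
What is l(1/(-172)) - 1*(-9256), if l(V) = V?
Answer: 1592031/172 ≈ 9256.0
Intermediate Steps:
l(1/(-172)) - 1*(-9256) = 1/(-172) - 1*(-9256) = -1/172 + 9256 = 1592031/172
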